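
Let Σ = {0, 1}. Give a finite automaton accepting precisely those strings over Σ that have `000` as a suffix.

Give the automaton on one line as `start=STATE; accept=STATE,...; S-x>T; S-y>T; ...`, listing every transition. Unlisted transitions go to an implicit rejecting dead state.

start=s0; accept=s3; s0-0>s1; s0-1>s0; s1-0>s2; s1-1>s0; s2-0>s3; s2-1>s0; s3-0>s3; s3-1>s0

Remember how much of `000` the current input suffix matches. State s0 means no match yet; s1 means the last symbol is `0`; s2 means the last 2 symbols are `00`; s3 means the last 3 symbols are `000`. Only s3 accepts. On a mismatch, fall back to the longest proper suffix that is still a prefix of `000`.
        0   1  
>  s0   s1  s0 
   s1   s2  s0 
   s2   s3  s0 
 * s3   s3  s0 
(> = start, * = accepting)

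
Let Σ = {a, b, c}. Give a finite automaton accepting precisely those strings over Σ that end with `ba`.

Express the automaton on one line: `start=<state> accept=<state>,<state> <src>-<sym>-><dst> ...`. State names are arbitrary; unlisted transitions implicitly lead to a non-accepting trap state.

Let each state record the length of the longest suffix of the input read so far that is also a prefix of `ba`. S1 means the last symbol is `b`; S2 means the last 2 symbols are `ba`. Accept only at S2, where the string currently ends in `ba`.
A 3-state machine:
        a   b   c  
>  S0   S0  S1  S0 
   S1   S2  S1  S0 
 * S2   S0  S1  S0 
(> = start, * = accepting)

start=S0 accept=S2 S0-a->S0 S0-b->S1 S0-c->S0 S1-a->S2 S1-b->S1 S1-c->S0 S2-a->S0 S2-b->S1 S2-c->S0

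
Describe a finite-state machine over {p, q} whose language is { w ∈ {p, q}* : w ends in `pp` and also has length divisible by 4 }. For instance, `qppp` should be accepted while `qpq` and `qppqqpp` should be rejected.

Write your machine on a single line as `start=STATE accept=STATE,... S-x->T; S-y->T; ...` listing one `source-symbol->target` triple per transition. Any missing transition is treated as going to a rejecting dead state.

Build one automaton per condition and run them in lockstep. One (3 states) tracks how much of the suffix `pp` has currently been matched; the other (4 states) tracks the input length modulo 4. Each combined state is a pair, one component from each; accept when both components accept. Minimizing collapses redundant product states.
With 6 states:
       p  q 
>  A   B  B 
   B   C  C 
   C   D  E 
   D   F  A 
   E   A  A 
 * F   B  B 
(> = start, * = accepting)

start=A; accept=F; A-p->B; A-q->B; B-p->C; B-q->C; C-p->D; C-q->E; D-p->F; D-q->A; E-p->A; E-q->A; F-p->B; F-q->B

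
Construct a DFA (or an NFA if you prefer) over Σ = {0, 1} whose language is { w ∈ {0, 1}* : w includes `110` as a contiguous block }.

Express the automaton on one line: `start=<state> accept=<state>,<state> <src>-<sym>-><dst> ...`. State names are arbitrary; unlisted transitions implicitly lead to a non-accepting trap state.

States q0..q2 record the length of the longest prefix of `110` that matches the current input suffix. Reaching q3 means `110` has been seen, and we stay there forever. Accept from q3.
A 4-state machine:
        0   1  
>  q0   q0  q1 
   q1   q0  q2 
   q2   q3  q2 
 * q3   q3  q3 
(> = start, * = accepting)

start=q0 accept=q3 q0-0->q0 q0-1->q1 q1-0->q0 q1-1->q2 q2-0->q3 q2-1->q2 q3-0->q3 q3-1->q3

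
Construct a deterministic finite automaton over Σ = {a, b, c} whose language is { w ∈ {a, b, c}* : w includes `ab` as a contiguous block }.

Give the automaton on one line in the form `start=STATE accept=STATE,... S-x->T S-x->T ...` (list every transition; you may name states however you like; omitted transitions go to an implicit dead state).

States q0..q1 record the length of the longest prefix of `ab` that matches the current input suffix. Reaching q2 means `ab` has been seen, and we stay there forever. Accept from q2.
        a   b   c  
>  q0   q1  q0  q0 
   q1   q1  q2  q0 
 * q2   q2  q2  q2 
(> = start, * = accepting)

start=q0 accept=q2 q0-a->q1 q0-b->q0 q0-c->q0 q1-a->q1 q1-b->q2 q1-c->q0 q2-a->q2 q2-b->q2 q2-c->q2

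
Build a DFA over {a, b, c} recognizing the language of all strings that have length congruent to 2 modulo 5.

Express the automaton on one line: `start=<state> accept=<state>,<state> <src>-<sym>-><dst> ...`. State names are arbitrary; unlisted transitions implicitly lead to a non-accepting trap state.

start=q0 accept=q2 q0-a->q1 q0-b->q1 q0-c->q1 q1-a->q2 q1-b->q2 q1-c->q2 q2-a->q3 q2-b->q3 q2-c->q3 q3-a->q4 q3-b->q4 q3-c->q4 q4-a->q0 q4-b->q0 q4-c->q0

Count input length modulo 5: every symbol advances one step around the cycle q0 → q1 → q2 → q3 → q4 → q0. Accept at q2.
        a   b   c  
>  q0   q1  q1  q1 
   q1   q2  q2  q2 
 * q2   q3  q3  q3 
   q3   q4  q4  q4 
   q4   q0  q0  q0 
(> = start, * = accepting)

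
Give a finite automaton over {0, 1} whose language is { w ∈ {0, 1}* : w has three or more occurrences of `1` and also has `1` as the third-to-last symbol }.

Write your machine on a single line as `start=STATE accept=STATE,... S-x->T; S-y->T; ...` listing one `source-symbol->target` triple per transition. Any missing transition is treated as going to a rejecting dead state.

start=q0; accept=q6,q9,q10,q13; q0-0->q0; q0-1->q1; q1-0->q2; q1-1->q3; q2-0->q2; q2-1->q4; q3-0->q5; q3-1->q6; q4-0->q5; q4-1->q7; q5-0->q8; q5-1->q9; q6-0->q10; q6-1->q6; q7-0->q10; q7-1->q6; q8-0->q8; q8-1->q11; q9-0->q12; q9-1->q7; q10-0->q13; q10-1->q9; q11-0->q12; q11-1->q7; q12-0->q13; q12-1->q9; q13-0->q8; q13-1->q11

Handle the two conditions separately and then intersect. One (5 states) tracks the count of `1`s, saturating at 4; the other (15 states) tracks the last 3 symbols read. Each combined state is a pair, one component from each; accept when both components accept. Minimizing collapses redundant product states.
14 states suffice.
          0    1  
>  q0     q0   q1 
   q1     q2   q3 
   q2     q2   q4 
   q3     q5   q6 
   q4     q5   q7 
   q5     q8   q9 
 * q6    q10   q6 
   q7    q10   q6 
   q8     q8  q11 
 * q9    q12   q7 
 * q10   q13   q9 
   q11   q12   q7 
   q12   q13   q9 
 * q13    q8  q11 
(> = start, * = accepting)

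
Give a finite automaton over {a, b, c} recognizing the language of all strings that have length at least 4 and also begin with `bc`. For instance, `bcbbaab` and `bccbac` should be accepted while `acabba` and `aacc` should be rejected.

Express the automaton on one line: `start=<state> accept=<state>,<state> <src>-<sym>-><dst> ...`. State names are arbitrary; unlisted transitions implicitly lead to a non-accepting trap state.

Handle the two conditions separately and then intersect. The first has 6 states tracking the input length, saturating at 5; the second has 4 states tracking whether the input so far still matches the prefix `bc`. A product state is a pair (one from each), accepting exactly when both do. Minimizing collapses redundant product states.
        a   b   c  
>  q0   q1  q2  q1 
   q1   q1  q1  q1 
   q2   q1  q1  q3 
   q3   q4  q4  q4 
   q4   q5  q5  q5 
 * q5   q5  q5  q5 
(> = start, * = accepting)

start=q0 accept=q5 q0-a->q1 q0-b->q2 q0-c->q1 q1-a->q1 q1-b->q1 q1-c->q1 q2-a->q1 q2-b->q1 q2-c->q3 q3-a->q4 q3-b->q4 q3-c->q4 q4-a->q5 q4-b->q5 q4-c->q5 q5-a->q5 q5-b->q5 q5-c->q5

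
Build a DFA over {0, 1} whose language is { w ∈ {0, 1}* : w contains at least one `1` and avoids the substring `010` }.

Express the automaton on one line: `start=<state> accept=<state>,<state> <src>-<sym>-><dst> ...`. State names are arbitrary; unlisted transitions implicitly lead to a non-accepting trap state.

Handle the two conditions separately and then intersect. The first has 3 states tracking the count of `1`s, saturating at 2; the second has 4 states tracking partial matches of the forbidden pattern `010`. A product state is a pair (one from each), accepting exactly when both do. Minimizing collapses redundant product states.
With 6 states:
        0   1  
>  q0   q1  q2 
   q1   q1  q3 
 * q2   q4  q2 
 * q3   q5  q2 
 * q4   q4  q3 
   q5   q5  q5 
(> = start, * = accepting)

start=q0 accept=q2,q3,q4 q0-0->q1 q0-1->q2 q1-0->q1 q1-1->q3 q2-0->q4 q2-1->q2 q3-0->q5 q3-1->q2 q4-0->q4 q4-1->q3 q5-0->q5 q5-1->q5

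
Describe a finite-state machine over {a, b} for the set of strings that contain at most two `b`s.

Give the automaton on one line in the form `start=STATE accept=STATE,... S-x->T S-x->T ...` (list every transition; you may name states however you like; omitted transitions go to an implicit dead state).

Only the number of `b`s matters, and only up to 3. Make a chain S0 → S1 → S2 → S3 advanced by each `b` (with S3 absorbing); every other symbol self-loops. The accepting set is {S0, S1, S2}.
        a   b  
>* S0   S0  S1 
 * S1   S1  S2 
 * S2   S2  S3 
   S3   S3  S3 
(> = start, * = accepting)

start=S0 accept=S0,S1,S2 S0-a->S0 S0-b->S1 S1-a->S1 S1-b->S2 S2-a->S2 S2-b->S3 S3-a->S3 S3-b->S3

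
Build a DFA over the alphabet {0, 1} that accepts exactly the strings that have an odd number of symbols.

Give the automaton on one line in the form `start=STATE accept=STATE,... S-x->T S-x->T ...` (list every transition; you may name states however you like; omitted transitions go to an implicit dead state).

Count input length modulo 2: every symbol advances one step around the cycle s0 → s1 → s0. Accept at s1.
With 2 states:
        0   1  
>  s0   s1  s1 
 * s1   s0  s0 
(> = start, * = accepting)

start=s0 accept=s1 s0-0->s1 s0-1->s1 s1-0->s0 s1-1->s0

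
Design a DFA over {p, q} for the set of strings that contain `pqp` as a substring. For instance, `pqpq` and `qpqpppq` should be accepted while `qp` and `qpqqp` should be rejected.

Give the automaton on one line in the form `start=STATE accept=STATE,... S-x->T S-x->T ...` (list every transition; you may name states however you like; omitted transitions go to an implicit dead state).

States s0..s2 record the length of the longest prefix of `pqp` that matches the current input suffix. Reaching s3 means `pqp` has been seen, and we stay there forever. Accept from s3.
4 states suffice.
        p   q  
>  s0   s1  s0 
   s1   s1  s2 
   s2   s3  s0 
 * s3   s3  s3 
(> = start, * = accepting)

start=s0 accept=s3 s0-p->s1 s0-q->s0 s1-p->s1 s1-q->s2 s2-p->s3 s2-q->s0 s3-p->s3 s3-q->s3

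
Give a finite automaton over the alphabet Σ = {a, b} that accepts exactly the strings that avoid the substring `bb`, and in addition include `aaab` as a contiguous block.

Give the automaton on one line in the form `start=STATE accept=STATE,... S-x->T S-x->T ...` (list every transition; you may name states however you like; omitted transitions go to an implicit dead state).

start=q0 accept=q7,q9 q0-a->q1 q0-b->q2 q1-a->q3 q1-b->q2 q2-a->q1 q2-b->q4 q3-a->q5 q3-b->q2 q4-a->q6 q4-b->q4 q5-a->q5 q5-b->q7 q6-a->q8 q6-b->q4 q7-a->q9 q7-b->q10 q8-a->q11 q8-b->q4 q9-a->q9 q9-b->q7 q10-a->q10 q10-b->q10 q11-a->q11 q11-b->q10

Run two small machines in parallel and take their product. The first has 3 states tracking partial matches of the forbidden pattern `bb`; the second has 5 states tracking whether and how much of `aaab` has been seen. A product state is a pair (one from each), accepting exactly when both do.
12 states suffice.
          a    b  
>  q0     q1   q2 
   q1     q3   q2 
   q2     q1   q4 
   q3     q5   q2 
   q4     q6   q4 
   q5     q5   q7 
   q6     q8   q4 
 * q7     q9  q10 
   q8    q11   q4 
 * q9     q9   q7 
   q10   q10  q10 
   q11   q11  q10 
(> = start, * = accepting)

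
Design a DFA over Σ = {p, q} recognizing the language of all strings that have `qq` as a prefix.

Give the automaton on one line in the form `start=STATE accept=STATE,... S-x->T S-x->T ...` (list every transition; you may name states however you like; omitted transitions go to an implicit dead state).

start=s0 accept=s2 s0-p->s3 s0-q->s1 s1-p->s3 s1-q->s2 s2-p->s2 s2-q->s2 s3-p->s3 s3-q->s3

Check the first 2 symbols one by one: s0 through s1 record how many have matched `qq` so far; any wrong symbol goes to the dead state s3. After all 2 match we enter the accepting sink s2.
4 states suffice.
        p   q  
>  s0   s3  s1 
   s1   s3  s2 
 * s2   s2  s2 
   s3   s3  s3 
(> = start, * = accepting)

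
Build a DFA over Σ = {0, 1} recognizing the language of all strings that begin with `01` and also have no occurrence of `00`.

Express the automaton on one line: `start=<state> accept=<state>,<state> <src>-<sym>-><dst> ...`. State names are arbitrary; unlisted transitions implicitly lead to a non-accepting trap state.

Handle the two conditions separately and then intersect. One (4 states) tracks whether the input so far still matches the prefix `01`; the other (3 states) tracks partial matches of the forbidden pattern `00`. Each combined state is a pair, one component from each; accept when both components accept. Equivalent product states are then merged.
A 5-state machine:
        0   1  
>  s0   s1  s2 
   s1   s2  s3 
   s2   s2  s2 
 * s3   s4  s3 
 * s4   s2  s3 
(> = start, * = accepting)

start=s0 accept=s3,s4 s0-0->s1 s0-1->s2 s1-0->s2 s1-1->s3 s2-0->s2 s2-1->s2 s3-0->s4 s3-1->s3 s4-0->s2 s4-1->s3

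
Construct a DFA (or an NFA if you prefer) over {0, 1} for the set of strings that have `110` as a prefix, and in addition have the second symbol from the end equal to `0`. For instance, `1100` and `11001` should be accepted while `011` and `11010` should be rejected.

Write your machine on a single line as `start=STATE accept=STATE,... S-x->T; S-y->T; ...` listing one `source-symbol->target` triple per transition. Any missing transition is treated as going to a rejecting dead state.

Build one automaton per condition and run them in lockstep. The first has 5 states tracking whether the input so far still matches the prefix `110`; the second has 7 states tracking the last 2 symbols read. A product state is a pair (one from each), accepting exactly when both do.
With 12 states:
          0    1  
>  S0     S1   S2 
   S1     S3   S4 
   S2     S5   S6 
   S3     S3   S4 
   S4     S5   S7 
   S5     S3   S4 
   S6     S8   S7 
   S7     S5   S7 
   S8     S9  S10 
 * S9     S9  S10 
 * S10    S8  S11 
   S11    S8  S11 
(> = start, * = accepting)

start=S0; accept=S9,S10; S0-0->S1; S0-1->S2; S1-0->S3; S1-1->S4; S2-0->S5; S2-1->S6; S3-0->S3; S3-1->S4; S4-0->S5; S4-1->S7; S5-0->S3; S5-1->S4; S6-0->S8; S6-1->S7; S7-0->S5; S7-1->S7; S8-0->S9; S8-1->S10; S9-0->S9; S9-1->S10; S10-0->S8; S10-1->S11; S11-0->S8; S11-1->S11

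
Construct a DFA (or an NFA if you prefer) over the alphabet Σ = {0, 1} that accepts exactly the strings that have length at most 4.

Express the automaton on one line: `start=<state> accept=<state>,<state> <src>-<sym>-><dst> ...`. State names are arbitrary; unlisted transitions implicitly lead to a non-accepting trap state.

Count input length up to 5: every symbol moves from S0 toward S5, which means 'more than 4' and absorbs. Accept from {S0, S1, S2, S3, S4}.
        0   1  
>* S0   S1  S1 
 * S1   S2  S2 
 * S2   S3  S3 
 * S3   S4  S4 
 * S4   S5  S5 
   S5   S5  S5 
(> = start, * = accepting)

start=S0 accept=S0,S1,S2,S3,S4 S0-0->S1 S0-1->S1 S1-0->S2 S1-1->S2 S2-0->S3 S2-1->S3 S3-0->S4 S3-1->S4 S4-0->S5 S4-1->S5 S5-0->S5 S5-1->S5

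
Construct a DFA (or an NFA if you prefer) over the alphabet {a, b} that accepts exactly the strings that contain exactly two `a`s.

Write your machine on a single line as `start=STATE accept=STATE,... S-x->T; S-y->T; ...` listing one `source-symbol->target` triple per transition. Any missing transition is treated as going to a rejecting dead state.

Count `a`s, saturating at 3: states q0 through q2 mean 0 through 2 `a`s seen; q3 means more than 2. Each `a` increments (capped at q3); other symbols loop. Accept from {q2}.
With 4 states:
        a   b  
>  q0   q1  q0 
   q1   q2  q1 
 * q2   q3  q2 
   q3   q3  q3 
(> = start, * = accepting)

start=q0; accept=q2; q0-a->q1; q0-b->q0; q1-a->q2; q1-b->q1; q2-a->q3; q2-b->q2; q3-a->q3; q3-b->q3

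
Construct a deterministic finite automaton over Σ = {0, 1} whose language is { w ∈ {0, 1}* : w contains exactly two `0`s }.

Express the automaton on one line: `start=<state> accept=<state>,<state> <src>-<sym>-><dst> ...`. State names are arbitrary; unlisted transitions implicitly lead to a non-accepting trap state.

Only the number of `0`s matters, and only up to 3. Make a chain S0 → S1 → S2 → S3 advanced by each `0` (with S3 absorbing); every other symbol self-loops. The accepting set is {S2}.
With 4 states:
        0   1  
>  S0   S1  S0 
   S1   S2  S1 
 * S2   S3  S2 
   S3   S3  S3 
(> = start, * = accepting)

start=S0 accept=S2 S0-0->S1 S0-1->S0 S1-0->S2 S1-1->S1 S2-0->S3 S2-1->S2 S3-0->S3 S3-1->S3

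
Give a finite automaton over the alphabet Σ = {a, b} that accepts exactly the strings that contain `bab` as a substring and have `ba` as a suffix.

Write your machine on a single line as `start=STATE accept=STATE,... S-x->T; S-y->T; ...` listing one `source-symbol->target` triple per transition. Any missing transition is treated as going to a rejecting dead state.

start=q0; accept=q4; q0-a->q0; q0-b->q1; q1-a->q2; q1-b->q1; q2-a->q0; q2-b->q3; q3-a->q4; q3-b->q3; q4-a->q5; q4-b->q3; q5-a->q5; q5-b->q3

Build one automaton per condition and run them in lockstep. One (4 states) tracks whether and how much of `bab` has been seen; the other (3 states) tracks how much of the suffix `ba` has currently been matched. Each combined state is a pair, one component from each; accept when both components accept.
        a   b  
>  q0   q0  q1 
   q1   q2  q1 
   q2   q0  q3 
   q3   q4  q3 
 * q4   q5  q3 
   q5   q5  q3 
(> = start, * = accepting)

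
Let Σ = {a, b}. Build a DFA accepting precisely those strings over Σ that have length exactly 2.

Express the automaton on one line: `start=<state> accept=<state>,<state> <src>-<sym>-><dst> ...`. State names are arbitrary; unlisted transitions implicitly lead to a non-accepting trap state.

Count input length up to 3: every symbol moves from s0 toward s3, which means 'more than 2' and absorbs. Accept from {s2}.
With 4 states:
        a   b  
>  s0   s1  s1 
   s1   s2  s2 
 * s2   s3  s3 
   s3   s3  s3 
(> = start, * = accepting)

start=s0 accept=s2 s0-a->s1 s0-b->s1 s1-a->s2 s1-b->s2 s2-a->s3 s2-b->s3 s3-a->s3 s3-b->s3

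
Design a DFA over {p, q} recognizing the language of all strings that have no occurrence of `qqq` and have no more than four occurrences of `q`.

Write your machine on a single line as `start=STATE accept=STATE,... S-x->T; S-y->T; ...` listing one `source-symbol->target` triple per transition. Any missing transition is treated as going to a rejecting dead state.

Build one automaton per condition and run them in lockstep. One (4 states) tracks partial matches of the forbidden pattern `qqq`; the other (6 states) tracks the count of `q`s, saturating at 5. Each combined state is a pair, one component from each; accept when both components accept.
       p  q 
>* A   A  B 
 * B   C  D 
 * C   C  E 
 * D   F  G 
 * E   F  H 
 * F   F  I 
   G   G  J 
 * H   K  J 
 * I   K  L 
   J   J  M 
 * K   K  N 
 * L   O  M 
   M   M  M 
 * N   O  P 
 * O   O  Q 
   P   R  M 
   Q   R  P 
   R   R  Q 
(> = start, * = accepting)

start=A; accept=A,B,C,D,E,F,H,I,K,L,N,O; A-p->A; A-q->B; B-p->C; B-q->D; C-p->C; C-q->E; D-p->F; D-q->G; E-p->F; E-q->H; F-p->F; F-q->I; G-p->G; G-q->J; H-p->K; H-q->J; I-p->K; I-q->L; J-p->J; J-q->M; K-p->K; K-q->N; L-p->O; L-q->M; M-p->M; M-q->M; N-p->O; N-q->P; O-p->O; O-q->Q; P-p->R; P-q->M; Q-p->R; Q-q->P; R-p->R; R-q->Q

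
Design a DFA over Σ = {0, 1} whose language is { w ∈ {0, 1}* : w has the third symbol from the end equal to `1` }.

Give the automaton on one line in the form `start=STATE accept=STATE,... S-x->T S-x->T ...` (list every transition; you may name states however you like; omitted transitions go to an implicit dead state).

start=S0 accept=S11,S12,S13,S14 S0-0->S1 S0-1->S2 S1-0->S3 S1-1->S4 S2-0->S5 S2-1->S6 S3-0->S7 S3-1->S8 S4-0->S9 S4-1->S10 S5-0->S11 S5-1->S12 S6-0->S13 S6-1->S14 S7-0->S7 S7-1->S8 S8-0->S9 S8-1->S10 S9-0->S11 S9-1->S12 S10-0->S13 S10-1->S14 S11-0->S7 S11-1->S8 S12-0->S9 S12-1->S10 S13-0->S11 S13-1->S12 S14-0->S13 S14-1->S14

Because acceptance depends on a position counted from the end, the machine has to buffer the most recent 3 symbols. Make each state the string of the last up-to-3 symbols read; on input `x` shift the window left and append `x`. Accept when the buffered window has length 3 and begins with `1`.
15 states suffice.
          0    1  
>  S0     S1   S2 
   S1     S3   S4 
   S2     S5   S6 
   S3     S7   S8 
   S4     S9  S10 
   S5    S11  S12 
   S6    S13  S14 
   S7     S7   S8 
   S8     S9  S10 
   S9    S11  S12 
   S10   S13  S14 
 * S11    S7   S8 
 * S12    S9  S10 
 * S13   S11  S12 
 * S14   S13  S14 
(> = start, * = accepting)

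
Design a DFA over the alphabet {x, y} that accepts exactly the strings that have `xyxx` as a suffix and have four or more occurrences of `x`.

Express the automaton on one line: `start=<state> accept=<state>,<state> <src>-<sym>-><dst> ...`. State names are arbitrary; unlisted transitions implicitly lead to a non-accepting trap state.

Handle the two conditions separately and then intersect. One (5 states) tracks how much of the suffix `xyxx` has currently been matched; the other (6 states) tracks the count of `x`s, saturating at 5. Each combined state is a pair, one component from each; accept when both components accept.
23 states suffice.
          x    y  
>  s0     s1   s0 
   s1     s2   s3 
   s2     s4   s5 
   s3     s6   s7 
   s4     s8   s9 
   s5    s10  s11 
   s6    s12   s5 
   s7     s2   s7 
   s8    s13  s14 
   s9    s15  s16 
   s10   s17   s9 
   s11    s4  s11 
   s12    s8   s9 
   s13   s13  s18 
   s14   s19  s20 
   s15   s21  s14 
   s16    s8  s16 
 * s17   s13  s14 
   s18   s19  s22 
   s19   s21  s18 
   s20   s13  s20 
 * s21   s13  s18 
   s22   s13  s22 
(> = start, * = accepting)

start=s0 accept=s17,s21 s0-x->s1 s0-y->s0 s1-x->s2 s1-y->s3 s2-x->s4 s2-y->s5 s3-x->s6 s3-y->s7 s4-x->s8 s4-y->s9 s5-x->s10 s5-y->s11 s6-x->s12 s6-y->s5 s7-x->s2 s7-y->s7 s8-x->s13 s8-y->s14 s9-x->s15 s9-y->s16 s10-x->s17 s10-y->s9 s11-x->s4 s11-y->s11 s12-x->s8 s12-y->s9 s13-x->s13 s13-y->s18 s14-x->s19 s14-y->s20 s15-x->s21 s15-y->s14 s16-x->s8 s16-y->s16 s17-x->s13 s17-y->s14 s18-x->s19 s18-y->s22 s19-x->s21 s19-y->s18 s20-x->s13 s20-y->s20 s21-x->s13 s21-y->s18 s22-x->s13 s22-y->s22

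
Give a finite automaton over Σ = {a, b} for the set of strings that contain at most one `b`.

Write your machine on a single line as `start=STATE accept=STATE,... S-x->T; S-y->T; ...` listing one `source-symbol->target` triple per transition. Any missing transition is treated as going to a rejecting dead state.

start=q0; accept=q0,q1; q0-a->q0; q0-b->q1; q1-a->q1; q1-b->q2; q2-a->q2; q2-b->q2

Count `b`s, saturating at 2: state q0 means no `b` yet, q1 means one `b` seen, q2 means more than one. Each `b` increments (capped at q2); other symbols loop. Accept from {q0, q1}.
With 3 states:
        a   b  
>* q0   q0  q1 
 * q1   q1  q2 
   q2   q2  q2 
(> = start, * = accepting)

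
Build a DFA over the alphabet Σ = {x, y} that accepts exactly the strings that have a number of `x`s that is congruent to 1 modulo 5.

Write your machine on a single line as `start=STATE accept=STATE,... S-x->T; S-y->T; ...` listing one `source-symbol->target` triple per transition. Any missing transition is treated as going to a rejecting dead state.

The only thing that matters is how many `x`s have appeared, reduced mod 5. Use one state per residue: q0 for 0, …, q4 for 4. Reading `x` moves to the next residue; anything else stays put. q1 is accepting.
5 states suffice.
        x   y  
>  q0   q1  q0 
 * q1   q2  q1 
   q2   q3  q2 
   q3   q4  q3 
   q4   q0  q4 
(> = start, * = accepting)

start=q0; accept=q1; q0-x->q1; q0-y->q0; q1-x->q2; q1-y->q1; q2-x->q3; q2-y->q2; q3-x->q4; q3-y->q3; q4-x->q0; q4-y->q4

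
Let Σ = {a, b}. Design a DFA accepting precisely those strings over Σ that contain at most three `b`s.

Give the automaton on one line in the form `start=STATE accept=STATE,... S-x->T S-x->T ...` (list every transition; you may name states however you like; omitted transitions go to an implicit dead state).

Count `b`s, saturating at 4: states S0 through S3 mean 0 through 3 `b`s seen; S4 means more than 3. Each `b` increments (capped at S4); other symbols loop. Accept from {S0, S1, S2, S3}.
A 5-state machine:
        a   b  
>* S0   S0  S1 
 * S1   S1  S2 
 * S2   S2  S3 
 * S3   S3  S4 
   S4   S4  S4 
(> = start, * = accepting)

start=S0 accept=S0,S1,S2,S3 S0-a->S0 S0-b->S1 S1-a->S1 S1-b->S2 S2-a->S2 S2-b->S3 S3-a->S3 S3-b->S4 S4-a->S4 S4-b->S4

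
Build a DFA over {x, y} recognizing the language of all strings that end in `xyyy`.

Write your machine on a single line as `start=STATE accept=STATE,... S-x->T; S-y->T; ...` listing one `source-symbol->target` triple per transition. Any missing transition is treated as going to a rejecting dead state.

Remember how much of `xyyy` the current input suffix matches. State s0 means no match yet; s1 means the last symbol is `x`; s2 means the last 2 symbols are `xy`; s3 means the last 3 symbols are `xyy`; s4 means the last 4 symbols are `xyyy`. Only s4 accepts. On a mismatch, fall back to the longest proper suffix that is still a prefix of `xyyy`.
5 states suffice.
        x   y  
>  s0   s1  s0 
   s1   s1  s2 
   s2   s1  s3 
   s3   s1  s4 
 * s4   s1  s0 
(> = start, * = accepting)

start=s0; accept=s4; s0-x->s1; s0-y->s0; s1-x->s1; s1-y->s2; s2-x->s1; s2-y->s3; s3-x->s1; s3-y->s4; s4-x->s1; s4-y->s0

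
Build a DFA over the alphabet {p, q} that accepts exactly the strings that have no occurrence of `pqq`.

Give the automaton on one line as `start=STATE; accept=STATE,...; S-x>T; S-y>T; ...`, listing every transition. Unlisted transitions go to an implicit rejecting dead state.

start=S0; accept=S0,S1,S2; S0-p>S1; S0-q>S0; S1-p>S1; S1-q>S2; S2-p>S1; S2-q>S3; S3-p>S3; S3-q>S3

This is the complement of 'contains `pqq`'. Use the same substring-matching states — S0 through S3 holding how much of `pqq` has just been matched — but flip the accepting set: everything except the trap S3 accepts.
With 4 states:
        p   q  
>* S0   S1  S0 
 * S1   S1  S2 
 * S2   S1  S3 
   S3   S3  S3 
(> = start, * = accepting)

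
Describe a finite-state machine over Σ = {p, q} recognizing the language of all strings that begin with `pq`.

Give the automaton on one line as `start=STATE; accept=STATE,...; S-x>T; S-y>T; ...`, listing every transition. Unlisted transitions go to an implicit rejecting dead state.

start=A; accept=C; A-p>B; A-q>D; B-p>D; B-q>C; C-p>C; C-q>C; D-p>D; D-q>D

Walk along `pq` while the input agrees: from A take `p` to B, and so on. Any deviation drops to the rejecting sink D. Once C is reached the prefix is confirmed and every continuation is accepted.
4 states suffice.
       p  q 
>  A   B  D 
   B   D  C 
 * C   C  C 
   D   D  D 
(> = start, * = accepting)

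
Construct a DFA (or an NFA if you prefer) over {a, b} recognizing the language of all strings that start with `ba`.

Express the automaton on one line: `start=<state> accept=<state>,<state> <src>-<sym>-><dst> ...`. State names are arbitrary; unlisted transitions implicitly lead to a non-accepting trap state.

start=q0 accept=q2 q0-a->q3 q0-b->q1 q1-a->q2 q1-b->q3 q2-a->q2 q2-b->q2 q3-a->q3 q3-b->q3

Walk along `ba` while the input agrees: from q0 take `b` to q1, and so on. Any deviation drops to the rejecting sink q3. Once q2 is reached the prefix is confirmed and every continuation is accepted.
With 4 states:
        a   b  
>  q0   q3  q1 
   q1   q2  q3 
 * q2   q2  q2 
   q3   q3  q3 
(> = start, * = accepting)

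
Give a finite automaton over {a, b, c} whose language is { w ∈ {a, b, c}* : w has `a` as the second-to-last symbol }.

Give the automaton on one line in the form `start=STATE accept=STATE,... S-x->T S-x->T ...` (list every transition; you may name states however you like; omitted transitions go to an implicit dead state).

start=q0 accept=q4,q5,q6 q0-a->q1 q0-b->q2 q0-c->q3 q1-a->q4 q1-b->q5 q1-c->q6 q2-a->q7 q2-b->q8 q2-c->q9 q3-a->q10 q3-b->q11 q3-c->q12 q4-a->q4 q4-b->q5 q4-c->q6 q5-a->q7 q5-b->q8 q5-c->q9 q6-a->q10 q6-b->q11 q6-c->q12 q7-a->q4 q7-b->q5 q7-c->q6 q8-a->q7 q8-b->q8 q8-c->q9 q9-a->q10 q9-b->q11 q9-c->q12 q10-a->q4 q10-b->q5 q10-c->q6 q11-a->q7 q11-b->q8 q11-c->q9 q12-a->q10 q12-b->q11 q12-c->q12

A DFA must remember the last 2 symbols (since which symbol is second-to-last isn't known until the input ends). Use one state per possible window of the last ≤2 symbols; accept from those whose window starts with `a`.
A 13-state machine:
          a    b    c  
>  q0     q1   q2   q3 
   q1     q4   q5   q6 
   q2     q7   q8   q9 
   q3    q10  q11  q12 
 * q4     q4   q5   q6 
 * q5     q7   q8   q9 
 * q6    q10  q11  q12 
   q7     q4   q5   q6 
   q8     q7   q8   q9 
   q9    q10  q11  q12 
   q10    q4   q5   q6 
   q11    q7   q8   q9 
   q12   q10  q11  q12 
(> = start, * = accepting)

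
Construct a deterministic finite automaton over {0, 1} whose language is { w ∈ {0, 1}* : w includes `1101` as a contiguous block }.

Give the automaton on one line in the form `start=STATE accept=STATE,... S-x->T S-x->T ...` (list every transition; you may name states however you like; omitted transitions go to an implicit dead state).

States s0..s3 record the length of the longest prefix of `1101` that matches the current input suffix. Reaching s4 means `1101` has been seen, and we stay there forever. Accept from s4.
5 states suffice.
        0   1  
>  s0   s0  s1 
   s1   s0  s2 
   s2   s3  s2 
   s3   s0  s4 
 * s4   s4  s4 
(> = start, * = accepting)

start=s0 accept=s4 s0-0->s0 s0-1->s1 s1-0->s0 s1-1->s2 s2-0->s3 s2-1->s2 s3-0->s0 s3-1->s4 s4-0->s4 s4-1->s4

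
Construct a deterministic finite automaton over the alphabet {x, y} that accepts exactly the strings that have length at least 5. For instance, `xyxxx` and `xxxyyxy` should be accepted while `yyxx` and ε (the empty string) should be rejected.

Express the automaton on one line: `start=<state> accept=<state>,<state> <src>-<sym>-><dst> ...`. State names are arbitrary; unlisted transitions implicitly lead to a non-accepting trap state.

We only need to distinguish lengths 0, 1, …, 5, and '>5'. Chain S0 → S1 → S2 → S3 → S4 → S5 → S6 on every symbol, with S6 looping. Accepting states: {S5, S6}.
A 7-state machine:
        x   y  
>  S0   S1  S1 
   S1   S2  S2 
   S2   S3  S3 
   S3   S4  S4 
   S4   S5  S5 
 * S5   S6  S6 
 * S6   S6  S6 
(> = start, * = accepting)

start=S0 accept=S5,S6 S0-x->S1 S0-y->S1 S1-x->S2 S1-y->S2 S2-x->S3 S2-y->S3 S3-x->S4 S3-y->S4 S4-x->S5 S4-y->S5 S5-x->S6 S5-y->S6 S6-x->S6 S6-y->S6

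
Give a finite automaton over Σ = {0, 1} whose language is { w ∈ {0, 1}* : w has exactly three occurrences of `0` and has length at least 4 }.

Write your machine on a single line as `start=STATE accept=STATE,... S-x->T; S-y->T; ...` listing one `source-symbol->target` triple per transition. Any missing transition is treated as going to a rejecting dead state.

Run two small machines in parallel and take their product. The first has 5 states tracking the count of `0`s, saturating at 4; the second has 6 states tracking the input length, saturating at 5. A product state is a pair (one from each), accepting exactly when both do. Equivalent product states are then merged.
A 9-state machine:
        0   1  
>  q0   q1  q2 
   q1   q3  q4 
   q2   q4  q2 
   q3   q5  q6 
   q4   q6  q4 
   q5   q7  q8 
   q6   q8  q6 
   q7   q7  q7 
 * q8   q7  q8 
(> = start, * = accepting)

start=q0; accept=q8; q0-0->q1; q0-1->q2; q1-0->q3; q1-1->q4; q2-0->q4; q2-1->q2; q3-0->q5; q3-1->q6; q4-0->q6; q4-1->q4; q5-0->q7; q5-1->q8; q6-0->q8; q6-1->q6; q7-0->q7; q7-1->q7; q8-0->q7; q8-1->q8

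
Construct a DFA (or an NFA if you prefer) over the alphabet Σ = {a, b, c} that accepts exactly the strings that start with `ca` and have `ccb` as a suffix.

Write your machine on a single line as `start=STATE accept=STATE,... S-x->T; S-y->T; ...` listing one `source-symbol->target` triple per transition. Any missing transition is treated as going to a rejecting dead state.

start=s0; accept=s9; s0-a->s1; s0-b->s1; s0-c->s2; s1-a->s1; s1-b->s1; s1-c->s3; s2-a->s4; s2-b->s1; s2-c->s5; s3-a->s1; s3-b->s1; s3-c->s5; s4-a->s4; s4-b->s4; s4-c->s6; s5-a->s1; s5-b->s7; s5-c->s5; s6-a->s4; s6-b->s4; s6-c->s8; s7-a->s1; s7-b->s1; s7-c->s3; s8-a->s4; s8-b->s9; s8-c->s8; s9-a->s4; s9-b->s4; s9-c->s6

Handle the two conditions separately and then intersect. One (4 states) tracks whether the input so far still matches the prefix `ca`; the other (4 states) tracks how much of the suffix `ccb` has currently been matched. Each combined state is a pair, one component from each; accept when both components accept.
A 10-state machine:
        a   b   c  
>  s0   s1  s1  s2 
   s1   s1  s1  s3 
   s2   s4  s1  s5 
   s3   s1  s1  s5 
   s4   s4  s4  s6 
   s5   s1  s7  s5 
   s6   s4  s4  s8 
   s7   s1  s1  s3 
   s8   s4  s9  s8 
 * s9   s4  s4  s6 
(> = start, * = accepting)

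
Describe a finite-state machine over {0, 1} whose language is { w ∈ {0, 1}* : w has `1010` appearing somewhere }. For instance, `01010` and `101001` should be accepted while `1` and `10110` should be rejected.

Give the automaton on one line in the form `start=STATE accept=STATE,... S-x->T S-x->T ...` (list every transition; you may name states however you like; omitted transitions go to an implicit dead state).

start=s0 accept=s4 s0-0->s0 s0-1->s1 s1-0->s2 s1-1->s1 s2-0->s0 s2-1->s3 s3-0->s4 s3-1->s1 s4-0->s4 s4-1->s4

Track how much of `1010` has been matched so far: state s0 is no progress, s4 is the absorbing accept state reached once `1010` has occurred. Intermediate states record partial matches; on a mismatch, fall back to the longest reusable overlap.
With 5 states:
        0   1  
>  s0   s0  s1 
   s1   s2  s1 
   s2   s0  s3 
   s3   s4  s1 
 * s4   s4  s4 
(> = start, * = accepting)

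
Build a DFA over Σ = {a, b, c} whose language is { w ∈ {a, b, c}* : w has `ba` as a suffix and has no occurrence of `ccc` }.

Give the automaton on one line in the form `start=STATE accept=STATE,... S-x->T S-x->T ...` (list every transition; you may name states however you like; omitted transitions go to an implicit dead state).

Run two small machines in parallel and take their product. The first has 3 states tracking how much of the suffix `ba` has currently been matched; the second has 4 states tracking partial matches of the forbidden pattern `ccc`. A product state is a pair (one from each), accepting exactly when both do. Minimizing collapses redundant product states.
        a   b   c  
>  s0   s0  s1  s2 
   s1   s3  s1  s2 
   s2   s0  s1  s4 
 * s3   s0  s1  s2 
   s4   s0  s1  s5 
   s5   s5  s5  s5 
(> = start, * = accepting)

start=s0 accept=s3 s0-a->s0 s0-b->s1 s0-c->s2 s1-a->s3 s1-b->s1 s1-c->s2 s2-a->s0 s2-b->s1 s2-c->s4 s3-a->s0 s3-b->s1 s3-c->s2 s4-a->s0 s4-b->s1 s4-c->s5 s5-a->s5 s5-b->s5 s5-c->s5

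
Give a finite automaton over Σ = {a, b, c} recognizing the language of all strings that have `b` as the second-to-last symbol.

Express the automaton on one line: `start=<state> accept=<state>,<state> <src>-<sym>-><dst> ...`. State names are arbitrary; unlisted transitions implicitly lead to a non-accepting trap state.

start=q0 accept=q7,q8,q9 q0-a->q1 q0-b->q2 q0-c->q3 q1-a->q4 q1-b->q5 q1-c->q6 q2-a->q7 q2-b->q8 q2-c->q9 q3-a->q10 q3-b->q11 q3-c->q12 q4-a->q4 q4-b->q5 q4-c->q6 q5-a->q7 q5-b->q8 q5-c->q9 q6-a->q10 q6-b->q11 q6-c->q12 q7-a->q4 q7-b->q5 q7-c->q6 q8-a->q7 q8-b->q8 q8-c->q9 q9-a->q10 q9-b->q11 q9-c->q12 q10-a->q4 q10-b->q5 q10-c->q6 q11-a->q7 q11-b->q8 q11-c->q9 q12-a->q10 q12-b->q11 q12-c->q12

Because acceptance depends on a position counted from the end, the machine has to buffer the most recent 2 symbols. Make each state the string of the last up-to-2 symbols read; on input `x` shift the window left and append `x`. Accept when the buffered window has length 2 and begins with `b`.
          a    b    c  
>  q0     q1   q2   q3 
   q1     q4   q5   q6 
   q2     q7   q8   q9 
   q3    q10  q11  q12 
   q4     q4   q5   q6 
   q5     q7   q8   q9 
   q6    q10  q11  q12 
 * q7     q4   q5   q6 
 * q8     q7   q8   q9 
 * q9    q10  q11  q12 
   q10    q4   q5   q6 
   q11    q7   q8   q9 
   q12   q10  q11  q12 
(> = start, * = accepting)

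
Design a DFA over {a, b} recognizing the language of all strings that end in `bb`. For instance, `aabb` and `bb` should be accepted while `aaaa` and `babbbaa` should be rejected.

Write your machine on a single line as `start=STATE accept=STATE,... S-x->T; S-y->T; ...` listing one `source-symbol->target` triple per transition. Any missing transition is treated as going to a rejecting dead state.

Remember how much of `bb` the current input suffix matches. State q0 means no match yet; q1 means the last symbol is `b`; q2 means the last 2 symbols are `bb`. Only q2 accepts. On a mismatch, fall back to the longest proper suffix that is still a prefix of `bb`.
3 states suffice.
        a   b  
>  q0   q0  q1 
   q1   q0  q2 
 * q2   q0  q2 
(> = start, * = accepting)

start=q0; accept=q2; q0-a->q0; q0-b->q1; q1-a->q0; q1-b->q2; q2-a->q0; q2-b->q2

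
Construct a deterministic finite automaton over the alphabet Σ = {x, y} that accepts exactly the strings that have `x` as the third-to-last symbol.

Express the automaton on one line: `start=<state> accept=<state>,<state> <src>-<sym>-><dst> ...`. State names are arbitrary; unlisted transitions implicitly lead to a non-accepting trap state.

start=A accept=H,I,J,K A-x->B A-y->C B-x->D B-y->E C-x->F C-y->G D-x->H D-y->I E-x->J E-y->K F-x->L F-y->M G-x->N G-y->O H-x->H H-y->I I-x->J I-y->K J-x->L J-y->M K-x->N K-y->O L-x->H L-y->I M-x->J M-y->K N-x->L N-y->M O-x->N O-y->O

Because acceptance depends on a position counted from the end, the machine has to buffer the most recent 3 symbols. Make each state the string of the last up-to-3 symbols read; on input `x` shift the window left and append `x`. Accept when the buffered window has length 3 and begins with `x`.
15 states suffice.
       x  y 
>  A   B  C 
   B   D  E 
   C   F  G 
   D   H  I 
   E   J  K 
   F   L  M 
   G   N  O 
 * H   H  I 
 * I   J  K 
 * J   L  M 
 * K   N  O 
   L   H  I 
   M   J  K 
   N   L  M 
   O   N  O 
(> = start, * = accepting)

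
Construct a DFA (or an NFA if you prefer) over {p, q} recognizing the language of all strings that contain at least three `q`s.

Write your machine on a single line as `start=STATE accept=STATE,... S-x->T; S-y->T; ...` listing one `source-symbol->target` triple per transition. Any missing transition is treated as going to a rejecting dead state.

start=S0; accept=S3,S4; S0-p->S0; S0-q->S1; S1-p->S1; S1-q->S2; S2-p->S2; S2-q->S3; S3-p->S3; S3-q->S4; S4-p->S4; S4-q->S4

Only the number of `q`s matters, and only up to 4. Make a chain S0 → S1 → S2 → S3 → S4 advanced by each `q` (with S4 absorbing); every other symbol self-loops. The accepting set is {S3, S4}.
        p   q  
>  S0   S0  S1 
   S1   S1  S2 
   S2   S2  S3 
 * S3   S3  S4 
 * S4   S4  S4 
(> = start, * = accepting)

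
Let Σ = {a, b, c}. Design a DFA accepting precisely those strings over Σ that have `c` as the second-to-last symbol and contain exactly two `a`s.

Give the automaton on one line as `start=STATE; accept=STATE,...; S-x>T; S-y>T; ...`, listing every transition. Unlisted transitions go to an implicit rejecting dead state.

Handle the two conditions separately and then intersect. The first has 13 states tracking the last 2 symbols read; the second has 4 states tracking the count of `a`s, saturating at 3. A product state is a pair (one from each), accepting exactly when both do. Minimizing collapses redundant product states.
An 8-state machine:
        a   b   c  
>  s0   s1  s0  s0 
   s1   s2  s1  s3 
   s2   s4  s2  s5 
   s3   s6  s1  s3 
   s4   s4  s4  s4 
   s5   s4  s6  s7 
 * s6   s4  s2  s5 
 * s7   s4  s6  s7 
(> = start, * = accepting)

start=s0; accept=s6,s7; s0-a>s1; s0-b>s0; s0-c>s0; s1-a>s2; s1-b>s1; s1-c>s3; s2-a>s4; s2-b>s2; s2-c>s5; s3-a>s6; s3-b>s1; s3-c>s3; s4-a>s4; s4-b>s4; s4-c>s4; s5-a>s4; s5-b>s6; s5-c>s7; s6-a>s4; s6-b>s2; s6-c>s5; s7-a>s4; s7-b>s6; s7-c>s7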